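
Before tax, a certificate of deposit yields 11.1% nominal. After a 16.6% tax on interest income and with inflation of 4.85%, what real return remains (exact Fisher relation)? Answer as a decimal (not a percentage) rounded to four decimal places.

0.0420

After-tax nominal return = 11.1% × (1 − 0.166) = 9.2574%.
1 + r = 1.092574 / 1.04850 = 1.042035
After-tax real rate = 1.042035 − 1 → 0.0420.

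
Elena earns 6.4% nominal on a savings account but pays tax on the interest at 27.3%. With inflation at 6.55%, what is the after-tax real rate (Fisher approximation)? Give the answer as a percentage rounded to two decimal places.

-1.90%

After-tax nominal return = 6.4% × (1 − 0.273) = 4.6528%.
r ≈ 4.6528% − 6.55% → -1.90%.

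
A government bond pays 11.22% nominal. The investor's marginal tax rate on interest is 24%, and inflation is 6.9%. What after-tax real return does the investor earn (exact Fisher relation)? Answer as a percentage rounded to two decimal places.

After-tax nominal return = 11.22% × (1 − 0.24) = 8.5272%.
1 + r = 1.085272 / 1.06900 = 1.015222
After-tax real rate = 1.015222 − 1 → 1.52%.

1.52%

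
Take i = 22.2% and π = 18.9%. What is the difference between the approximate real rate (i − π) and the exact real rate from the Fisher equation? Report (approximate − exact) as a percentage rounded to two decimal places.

Approximate: r ≈ 22.200% − 18.900% = 3.3000%
Exact: (1 + 0.2220)/(1 + 0.1890) − 1 = 2.7754%
Error = 3.3000% − 2.7754% = 0.5246% → 0.52%.

0.52%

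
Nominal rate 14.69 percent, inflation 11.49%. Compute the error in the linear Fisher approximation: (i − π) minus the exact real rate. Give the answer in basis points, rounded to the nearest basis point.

Approximate: r ≈ 14.690% − 11.490% = 3.2000%
Exact: (1 + 0.1469)/(1 + 0.1149) − 1 = 2.8702%
Error = 3.2000% − 2.8702% = 0.3298% → 33 basis points.

33 basis points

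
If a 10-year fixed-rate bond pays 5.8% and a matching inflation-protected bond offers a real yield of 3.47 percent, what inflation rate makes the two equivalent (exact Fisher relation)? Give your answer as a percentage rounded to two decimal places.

(1 + π) = (1 + i)/(1 + r) = 1.05800 / 1.03470 = 1.022519
Break-even inflation = 1.022519 − 1 → 2.25%.

2.25%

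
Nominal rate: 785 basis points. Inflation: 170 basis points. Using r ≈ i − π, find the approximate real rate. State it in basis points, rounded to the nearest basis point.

r ≈ i − π = 7.85% − 1.7% = 615 basis points.

615 basis points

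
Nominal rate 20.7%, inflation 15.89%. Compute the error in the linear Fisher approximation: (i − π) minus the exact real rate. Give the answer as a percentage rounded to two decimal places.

Approximate: r ≈ 20.700% − 15.890% = 4.8100%
Exact: (1 + 0.2070)/(1 + 0.1589) − 1 = 4.1505%
Error = 4.8100% − 4.1505% = 0.6595% → 0.66%.

0.66%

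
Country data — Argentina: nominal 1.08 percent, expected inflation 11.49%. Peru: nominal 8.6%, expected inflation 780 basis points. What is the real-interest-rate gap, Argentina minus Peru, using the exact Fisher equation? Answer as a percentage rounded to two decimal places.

Argentina: (1 + 0.0108)/(1 + 0.1149) − 1 = -9.3372%
Peru: (1 + 0.0860)/(1 + 0.0780) − 1 = 0.7421%
Differential = -9.3372% − 0.7421% = -10.0793% → -10.08%.

-10.08%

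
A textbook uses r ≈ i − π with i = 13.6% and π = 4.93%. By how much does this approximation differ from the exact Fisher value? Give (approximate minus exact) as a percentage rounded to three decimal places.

Approximate: r ≈ 13.600% − 4.930% = 8.6700%
Exact: (1 + 0.1360)/(1 + 0.0493) − 1 = 8.2627%
Error = 8.6700% − 8.2627% = 0.4073% → 0.407%.

0.407%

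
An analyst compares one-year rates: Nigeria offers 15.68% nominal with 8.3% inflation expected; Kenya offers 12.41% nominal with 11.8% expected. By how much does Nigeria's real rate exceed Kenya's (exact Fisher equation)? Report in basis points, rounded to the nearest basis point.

Nigeria: (1 + 0.1568)/(1 + 0.0830) − 1 = 6.8144%
Kenya: (1 + 0.1241)/(1 + 0.1180) − 1 = 0.5456%
Differential = 6.8144% − 0.5456% = 6.2688% → 627 basis points.

627 basis points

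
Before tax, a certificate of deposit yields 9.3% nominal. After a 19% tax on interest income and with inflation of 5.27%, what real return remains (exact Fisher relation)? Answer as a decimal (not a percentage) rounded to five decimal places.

After-tax nominal return = 9.3% × (1 − 0.19) = 7.5330%.
1 + r = 1.07533 / 1.05270 = 1.021497
After-tax real rate = 1.021497 − 1 → 0.02150.

0.02150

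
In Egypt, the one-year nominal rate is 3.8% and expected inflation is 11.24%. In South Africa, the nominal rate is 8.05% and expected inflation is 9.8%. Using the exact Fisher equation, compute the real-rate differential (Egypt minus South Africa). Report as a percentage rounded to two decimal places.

-5.09%

Egypt: (1 + 0.0380)/(1 + 0.1124) − 1 = -6.6882%
South Africa: (1 + 0.0805)/(1 + 0.0980) − 1 = -1.5938%
Differential = -6.6882% − (-1.5938%) = -5.0944% → -5.09%.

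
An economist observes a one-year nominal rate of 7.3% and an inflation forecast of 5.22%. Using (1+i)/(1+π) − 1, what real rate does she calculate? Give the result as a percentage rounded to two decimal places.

1 + r = 1.07300 / 1.05220 = 1.019768
r = 1.019768 − 1 = 1.9768%, i.e. 1.98%.

1.98%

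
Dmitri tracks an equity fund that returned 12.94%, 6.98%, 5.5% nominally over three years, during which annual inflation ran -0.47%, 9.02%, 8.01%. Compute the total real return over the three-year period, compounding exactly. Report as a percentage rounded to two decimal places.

8.76%

Compound the nominal returns: 1.1294 × 1.0698 × 1.0550 = 1.274685.
Compound inflation: 0.9953 × 1.0902 × 1.0801 = 1.171991.
Deflate: 1.274685 / 1.171991 = 1.087624.
Total real return = 1.087624 − 1 → 8.76%.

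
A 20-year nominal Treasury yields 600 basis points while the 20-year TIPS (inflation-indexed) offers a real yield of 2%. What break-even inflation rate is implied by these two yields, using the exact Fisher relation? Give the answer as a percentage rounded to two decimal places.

(1 + π) = (1 + i)/(1 + r) = 1.06000 / 1.02000 = 1.039216
Break-even inflation = 1.039216 − 1 → 3.92%.

3.92%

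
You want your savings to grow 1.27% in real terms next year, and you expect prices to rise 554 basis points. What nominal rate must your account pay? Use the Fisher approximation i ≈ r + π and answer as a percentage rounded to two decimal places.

6.81%

i ≈ r + π = 1.27% + 5.54% = 6.81%.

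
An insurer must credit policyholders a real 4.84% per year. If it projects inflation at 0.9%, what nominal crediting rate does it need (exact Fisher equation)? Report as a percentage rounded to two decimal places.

5.78%

(1 + i) = (1 + r)(1 + π) = 1.04840 × 1.00900 = 1.0578356
i = 1.0578356 − 1, so the required nominal rate is 5.78%.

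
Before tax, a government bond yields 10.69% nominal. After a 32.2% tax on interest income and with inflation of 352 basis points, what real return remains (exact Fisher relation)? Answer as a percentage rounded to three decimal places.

After-tax nominal return = 10.69% × (1 − 0.322) = 7.24782%.
1 + r = 1.0724782 / 1.03520 = 1.036011
After-tax real rate = 1.036011 − 1 → 3.601%.

3.601%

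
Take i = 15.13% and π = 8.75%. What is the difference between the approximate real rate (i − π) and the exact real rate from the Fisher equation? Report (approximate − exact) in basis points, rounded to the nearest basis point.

51 basis points

Approximate: r ≈ 15.130% − 8.750% = 6.3800%
Exact: (1 + 0.1513)/(1 + 0.0875) − 1 = 5.8667%
Error = 6.3800% − 5.8667% = 0.5133% → 51 basis points.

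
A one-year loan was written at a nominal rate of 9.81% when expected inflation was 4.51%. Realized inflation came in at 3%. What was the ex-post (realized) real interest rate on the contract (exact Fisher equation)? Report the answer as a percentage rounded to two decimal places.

6.61%

Ex-post: (1 + 0.0981)/(1 + 0.0300) − 1 = 6.6117%
So the realized real rate is 6.61%.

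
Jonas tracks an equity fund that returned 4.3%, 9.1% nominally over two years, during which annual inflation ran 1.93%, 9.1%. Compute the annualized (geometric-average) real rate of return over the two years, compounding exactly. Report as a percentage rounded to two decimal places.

Compound the nominal returns: 1.0430 × 1.0910 = 1.13791300.
Compound inflation: 1.0193 × 1.0910 = 1.11205630.
Deflate: 1.13791300 / 1.11205630 = 1.02325125.
Annualized real rate = 1.02325125^(1/2) − 1 = 1.1559% → 1.16%.

1.16%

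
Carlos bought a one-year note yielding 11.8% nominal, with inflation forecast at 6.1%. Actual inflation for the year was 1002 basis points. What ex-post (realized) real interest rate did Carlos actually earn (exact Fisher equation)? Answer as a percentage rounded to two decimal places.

Ex-post: (1 + 0.1180)/(1 + 0.1002) − 1 = 1.6179%
So the realized real rate is 1.62%.

1.62%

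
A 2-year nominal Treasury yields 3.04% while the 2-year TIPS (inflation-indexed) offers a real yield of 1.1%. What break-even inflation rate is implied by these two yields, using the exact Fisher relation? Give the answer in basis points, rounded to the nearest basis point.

(1 + π) = (1 + i)/(1 + r) = 1.03040 / 1.01100 = 1.019189
Break-even inflation = 1.019189 − 1 → 192 basis points.

192 basis points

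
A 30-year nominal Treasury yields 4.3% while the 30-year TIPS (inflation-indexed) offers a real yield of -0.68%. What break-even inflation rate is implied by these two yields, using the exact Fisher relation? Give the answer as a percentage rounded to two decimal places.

(1 + π) = (1 + i)/(1 + r) = 1.04300 / 0.99320 = 1.050141
Break-even inflation = 1.050141 − 1 → 5.01%.

5.01%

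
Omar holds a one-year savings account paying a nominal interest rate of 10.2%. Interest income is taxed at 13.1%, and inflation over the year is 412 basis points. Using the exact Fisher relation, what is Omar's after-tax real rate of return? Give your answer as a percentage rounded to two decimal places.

4.56%

After-tax nominal return = 10.2% × (1 − 0.131) = 8.8638%.
1 + r = 1.088638 / 1.04120 = 1.045561
After-tax real rate = 1.045561 − 1 → 4.56%.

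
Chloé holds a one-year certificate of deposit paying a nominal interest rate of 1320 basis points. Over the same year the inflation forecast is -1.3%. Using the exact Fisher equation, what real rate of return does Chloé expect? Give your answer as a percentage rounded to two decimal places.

By the Fisher equation, 1 + r = (1 + i)/(1 + π).
1 + r = 1.13200 / 0.98700 = 1.146910
r = 1.146910 − 1 = 14.6910%, i.e. 14.69%.

14.69%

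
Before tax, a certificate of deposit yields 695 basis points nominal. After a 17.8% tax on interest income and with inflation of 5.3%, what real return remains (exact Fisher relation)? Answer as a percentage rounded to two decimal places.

0.39%

After-tax nominal return = 6.95% × (1 − 0.178) = 5.7129%.
1 + r = 1.057129 / 1.05300 = 1.003921
After-tax real rate = 1.003921 − 1 → 0.39%.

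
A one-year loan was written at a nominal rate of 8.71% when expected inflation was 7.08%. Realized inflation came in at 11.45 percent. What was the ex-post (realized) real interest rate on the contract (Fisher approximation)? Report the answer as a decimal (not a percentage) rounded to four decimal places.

Ex-post: 8.71% − 11.45% = -2.740%
So the realized real rate is -0.0274.

-0.0274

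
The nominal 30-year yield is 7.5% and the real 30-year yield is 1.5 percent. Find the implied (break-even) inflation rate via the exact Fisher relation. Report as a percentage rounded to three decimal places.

(1 + π) = (1 + i)/(1 + r) = 1.07500 / 1.01500 = 1.059113
Break-even inflation = 1.059113 − 1 → 5.911%.

5.911%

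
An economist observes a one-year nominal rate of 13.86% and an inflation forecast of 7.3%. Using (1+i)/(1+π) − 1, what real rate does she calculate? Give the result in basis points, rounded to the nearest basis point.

By the Fisher equation, 1 + r = (1 + i)/(1 + π).
1 + r = 1.13860 / 1.07300 = 1.061137
r = 1.061137 − 1 = 6.1137%, i.e. 611 basis points.

611 basis points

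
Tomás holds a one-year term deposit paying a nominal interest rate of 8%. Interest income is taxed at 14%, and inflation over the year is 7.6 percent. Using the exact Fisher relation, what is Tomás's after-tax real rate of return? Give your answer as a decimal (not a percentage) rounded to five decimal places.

-0.00669

After-tax nominal return = 8% × (1 − 0.14) = 6.8800%.
1 + r = 1.06880 / 1.07600 = 0.993309
After-tax real rate = 0.993309 − 1 → -0.00669.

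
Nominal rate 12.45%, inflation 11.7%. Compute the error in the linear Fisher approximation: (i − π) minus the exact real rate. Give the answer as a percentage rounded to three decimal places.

0.079%

Approximate: r ≈ 12.450% − 11.700% = 0.7500%
Exact: (1 + 0.1245)/(1 + 0.1170) − 1 = 0.6714%
Error = 0.7500% − 0.6714% = 0.0786% → 0.079%.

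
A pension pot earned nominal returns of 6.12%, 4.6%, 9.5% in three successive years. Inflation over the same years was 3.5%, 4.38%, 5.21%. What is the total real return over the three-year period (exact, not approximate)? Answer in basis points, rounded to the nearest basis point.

694 basis points

Nominal growth factor = 1.0612 × 1.0460 × 1.0950 = 1.215467
Price-level growth factor = 1.0350 × 1.0438 × 1.0521 = 1.136618
Real growth factor = 1.215467 / 1.136618 = 1.069371
Total real return = 1.069371 − 1 → 694 basis points.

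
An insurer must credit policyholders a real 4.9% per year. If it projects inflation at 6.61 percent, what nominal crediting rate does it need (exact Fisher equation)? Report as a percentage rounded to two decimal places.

11.83%

(1 + i) = (1 + r)(1 + π) = 1.04900 × 1.06610 = 1.1183389
i = 1.1183389 − 1, so the required nominal rate is 11.83%.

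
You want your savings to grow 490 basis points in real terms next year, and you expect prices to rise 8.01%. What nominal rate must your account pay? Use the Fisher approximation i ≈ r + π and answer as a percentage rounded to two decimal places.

i ≈ r + π = 4.9% + 8.01% = 12.91%.

12.91%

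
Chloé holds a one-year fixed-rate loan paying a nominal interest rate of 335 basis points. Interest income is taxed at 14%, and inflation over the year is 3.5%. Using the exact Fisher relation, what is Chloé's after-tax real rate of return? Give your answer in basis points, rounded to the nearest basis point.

After-tax nominal return = 3.35% × (1 − 0.14) = 2.8810%.
1 + r = 1.02881 / 1.03500 = 0.994019
After-tax real rate = 0.994019 − 1 → -60 basis points.

-60 basis points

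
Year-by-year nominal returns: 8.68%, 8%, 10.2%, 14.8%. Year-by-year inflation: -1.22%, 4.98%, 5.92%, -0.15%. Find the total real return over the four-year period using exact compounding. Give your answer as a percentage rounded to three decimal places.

35.393%

Compound the nominal returns: 1.0868 × 1.0800 × 1.1020 × 1.1480 = 1.484899.
Compound inflation: 0.9878 × 1.0498 × 1.0592 × 0.9985 = 1.096735.
Deflate: 1.484899 / 1.096735 = 1.353927.
Total real return = 1.353927 − 1 → 35.393%.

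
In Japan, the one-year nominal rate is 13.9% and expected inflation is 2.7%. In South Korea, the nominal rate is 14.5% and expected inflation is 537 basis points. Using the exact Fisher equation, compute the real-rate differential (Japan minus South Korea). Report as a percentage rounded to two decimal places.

2.24%

Japan: (1 + 0.1390)/(1 + 0.0270) − 1 = 10.9056%
South Korea: (1 + 0.1450)/(1 + 0.0537) − 1 = 8.6647%
Differential = 10.9056% − 8.6647% = 2.2408% → 2.24%.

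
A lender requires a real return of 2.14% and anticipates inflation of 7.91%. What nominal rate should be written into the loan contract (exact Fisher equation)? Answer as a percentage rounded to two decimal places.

10.22%

(1 + i) = (1 + r)(1 + π) = 1.02140 × 1.07910 = 1.10219274
i = 1.10219274 − 1, so the required nominal rate is 10.22%.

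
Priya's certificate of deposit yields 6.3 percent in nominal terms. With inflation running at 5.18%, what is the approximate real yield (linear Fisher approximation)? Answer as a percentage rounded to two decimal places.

r ≈ i − π = 6.3% − 5.18% = 1.12%.

1.12%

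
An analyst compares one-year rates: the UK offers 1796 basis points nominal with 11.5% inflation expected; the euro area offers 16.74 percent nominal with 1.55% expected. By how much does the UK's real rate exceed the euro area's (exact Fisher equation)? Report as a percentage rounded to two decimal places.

The UK: (1 + 0.1796)/(1 + 0.1150) − 1 = 5.7937%
The euro area: (1 + 0.1674)/(1 + 0.0155) − 1 = 14.9581%
Differential = 5.7937% − 14.9581% = -9.1644% → -9.16%.

-9.16%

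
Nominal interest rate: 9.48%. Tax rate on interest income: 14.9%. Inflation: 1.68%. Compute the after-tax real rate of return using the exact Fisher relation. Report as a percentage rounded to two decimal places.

6.28%

After-tax nominal return = 9.48% × (1 − 0.149) = 8.06748%.
1 + r = 1.0806748 / 1.01680 = 1.062819
After-tax real rate = 1.062819 − 1 → 6.28%.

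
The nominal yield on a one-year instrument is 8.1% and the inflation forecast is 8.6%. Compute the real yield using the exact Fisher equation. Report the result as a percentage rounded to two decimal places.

-0.46%

1 + r = 1.08100 / 1.08600 = 0.995396
r = 0.995396 − 1 = -0.4604%, i.e. -0.46%.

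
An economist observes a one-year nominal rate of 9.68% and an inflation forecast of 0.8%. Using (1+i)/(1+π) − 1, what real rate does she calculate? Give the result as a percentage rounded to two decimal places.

By the Fisher identity, 1 + r = (1 + i)/(1 + π).
1 + r = 1.09680 / 1.00800 = 1.088095
r = 1.088095 − 1 = 8.8095%, i.e. 8.81%.

8.81%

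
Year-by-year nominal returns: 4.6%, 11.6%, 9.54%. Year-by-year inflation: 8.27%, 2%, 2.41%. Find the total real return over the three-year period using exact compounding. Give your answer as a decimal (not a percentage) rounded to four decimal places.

0.1306

Compound the nominal returns: 1.0460 × 1.1160 × 1.0954 = 1.278700.
Compound inflation: 1.0827 × 1.0200 × 1.0241 = 1.130969.
Deflate: 1.278700 / 1.130969 = 1.130623.
Total real return = 1.130623 − 1 → 0.1306.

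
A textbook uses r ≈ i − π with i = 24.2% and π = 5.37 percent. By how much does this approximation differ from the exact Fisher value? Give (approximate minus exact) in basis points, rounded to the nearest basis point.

96 basis points

Approximate: r ≈ 24.200% − 5.370% = 18.8300%
Exact: (1 + 0.2420)/(1 + 0.0537) − 1 = 17.8704%
Error = 18.8300% − 17.8704% = 0.9596% → 96 basis points.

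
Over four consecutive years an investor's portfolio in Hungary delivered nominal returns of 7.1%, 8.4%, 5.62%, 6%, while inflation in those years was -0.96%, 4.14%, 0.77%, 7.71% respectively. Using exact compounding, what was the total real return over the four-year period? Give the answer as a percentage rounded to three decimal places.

Compound the nominal returns: 1.0710 × 1.0840 × 1.0562 × 1.0600 = 1.299783.
Compound inflation: 0.9904 × 1.0414 × 1.0077 × 1.0771 = 1.119478.
Deflate: 1.299783 / 1.119478 = 1.161062.
Total real return = 1.161062 − 1 → 16.106%.

16.106%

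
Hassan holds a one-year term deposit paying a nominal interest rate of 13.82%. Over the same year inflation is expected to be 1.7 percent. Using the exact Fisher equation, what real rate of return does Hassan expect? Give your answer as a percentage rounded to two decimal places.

By the Fisher equation, 1 + r = (1 + i)/(1 + π).
1 + r = 1.13820 / 1.01700 = 1.119174
r = 1.119174 − 1 = 11.9174%, i.e. 11.92%.

11.92%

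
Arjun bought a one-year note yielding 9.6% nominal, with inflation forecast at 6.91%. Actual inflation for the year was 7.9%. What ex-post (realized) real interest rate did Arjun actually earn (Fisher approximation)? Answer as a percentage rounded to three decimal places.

1.700%

Ex-post: 9.6% − 7.9% = 1.700%
So the realized real rate is 1.700%.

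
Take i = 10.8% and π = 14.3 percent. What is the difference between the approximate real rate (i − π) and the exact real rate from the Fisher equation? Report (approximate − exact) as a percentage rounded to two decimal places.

Approximate: r ≈ 10.800% − 14.300% = -3.5000%
Exact: (1 + 0.1080)/(1 + 0.1430) − 1 = -3.0621%
Error = -3.5000% − (-3.0621%) = -0.4379% → -0.44%.

-0.44%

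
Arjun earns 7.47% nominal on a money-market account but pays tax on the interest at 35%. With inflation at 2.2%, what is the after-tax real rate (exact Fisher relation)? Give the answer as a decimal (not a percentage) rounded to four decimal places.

After-tax nominal return = 7.47% × (1 − 0.35) = 4.8555%.
1 + r = 1.048555 / 1.02200 = 1.025983
After-tax real rate = 1.025983 − 1 → 0.0260.

0.0260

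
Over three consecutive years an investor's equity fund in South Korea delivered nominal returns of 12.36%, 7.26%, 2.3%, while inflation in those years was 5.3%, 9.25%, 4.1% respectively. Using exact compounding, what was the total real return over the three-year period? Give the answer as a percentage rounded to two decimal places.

2.95%

Compound the nominal returns: 1.1236 × 1.0726 × 1.0230 = 1.232892.
Compound inflation: 1.0530 × 1.0925 × 1.0410 = 1.197569.
Deflate: 1.232892 / 1.197569 = 1.029496.
Total real return = 1.029496 − 1 → 2.95%.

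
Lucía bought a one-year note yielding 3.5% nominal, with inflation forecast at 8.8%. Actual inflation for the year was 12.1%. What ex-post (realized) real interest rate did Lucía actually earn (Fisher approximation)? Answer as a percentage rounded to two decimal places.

Ex-post: 3.5% − 12.1% = -8.600%
So the realized real rate is -8.60%.

-8.60%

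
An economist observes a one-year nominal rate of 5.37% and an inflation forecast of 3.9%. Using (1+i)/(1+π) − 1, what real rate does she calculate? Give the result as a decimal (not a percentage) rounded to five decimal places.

By the Fisher relation, 1 + r = (1 + i)/(1 + π).
1 + r = 1.05370 / 1.03900 = 1.014148
r = 1.014148 − 1 = 1.4148%, i.e. 0.01415.

0.01415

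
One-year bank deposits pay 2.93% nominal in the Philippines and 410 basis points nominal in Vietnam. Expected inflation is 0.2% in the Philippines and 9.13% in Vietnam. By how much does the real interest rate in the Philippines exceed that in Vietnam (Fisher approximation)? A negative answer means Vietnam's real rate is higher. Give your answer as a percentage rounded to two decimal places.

The Philippines: 2.93% − 0.2% = 2.730%
Vietnam: 4.1% − 9.13% = -5.030%
Differential = 7.760% → 7.76%.

7.76%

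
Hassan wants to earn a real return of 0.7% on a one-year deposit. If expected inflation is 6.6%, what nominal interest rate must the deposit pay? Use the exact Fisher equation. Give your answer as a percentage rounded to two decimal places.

(1 + i) = (1 + r)(1 + π) = 1.00700 × 1.06600 = 1.073462
i = 1.073462 − 1, so the required nominal rate is 7.35%.

7.35%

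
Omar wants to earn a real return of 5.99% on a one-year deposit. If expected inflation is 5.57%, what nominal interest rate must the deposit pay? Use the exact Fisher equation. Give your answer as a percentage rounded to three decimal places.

11.894%

(1 + i) = (1 + r)(1 + π) = 1.05990 × 1.05570 = 1.11893643
i = 1.11893643 − 1, so the required nominal rate is 11.894%.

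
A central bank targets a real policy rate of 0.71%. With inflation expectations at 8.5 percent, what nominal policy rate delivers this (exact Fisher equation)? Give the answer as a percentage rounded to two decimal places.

(1 + i) = (1 + r)(1 + π) = 1.00710 × 1.08500 = 1.0927035
i = 1.0927035 − 1, so the required nominal rate is 9.27%.

9.27%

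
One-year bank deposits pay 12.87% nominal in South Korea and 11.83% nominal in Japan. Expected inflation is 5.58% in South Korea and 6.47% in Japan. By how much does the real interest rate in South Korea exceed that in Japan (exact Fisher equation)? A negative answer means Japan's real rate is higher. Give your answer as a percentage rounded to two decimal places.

1.87%

South Korea: (1 + 0.1287)/(1 + 0.0558) − 1 = 6.9047%
Japan: (1 + 0.1183)/(1 + 0.0647) − 1 = 5.0343%
Differential = 6.9047% − 5.0343% = 1.8704% → 1.87%.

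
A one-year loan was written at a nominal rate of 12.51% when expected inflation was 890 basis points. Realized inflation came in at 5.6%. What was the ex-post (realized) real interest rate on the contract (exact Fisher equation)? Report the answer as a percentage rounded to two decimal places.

Ex-post: (1 + 0.1251)/(1 + 0.0560) − 1 = 6.5436%
So the realized real rate is 6.54%.

6.54%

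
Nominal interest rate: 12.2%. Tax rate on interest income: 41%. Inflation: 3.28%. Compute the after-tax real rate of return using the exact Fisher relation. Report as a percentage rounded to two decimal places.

After-tax nominal return = 12.2% × (1 − 0.41) = 7.1980%.
1 + r = 1.07198 / 1.03280 = 1.037936
After-tax real rate = 1.037936 − 1 → 3.79%.

3.79%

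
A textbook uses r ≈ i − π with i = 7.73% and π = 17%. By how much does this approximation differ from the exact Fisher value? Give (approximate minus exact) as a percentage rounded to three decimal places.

Approximate: r ≈ 7.730% − 17.000% = -9.2700%
Exact: (1 + 0.0773)/(1 + 0.1700) − 1 = -7.9231%
Error = -9.2700% − (-7.9231%) = -1.3469% → -1.347%.

-1.347%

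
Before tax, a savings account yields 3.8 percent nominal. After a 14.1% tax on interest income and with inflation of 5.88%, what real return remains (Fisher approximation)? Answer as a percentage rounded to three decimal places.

-2.616%

After-tax nominal return = 3.8% × (1 − 0.141) = 3.2642%.
r ≈ 3.2642% − 5.88% → -2.616%.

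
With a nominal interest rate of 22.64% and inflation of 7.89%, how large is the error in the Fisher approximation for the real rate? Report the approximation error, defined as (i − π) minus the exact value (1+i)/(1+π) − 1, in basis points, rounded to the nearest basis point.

Approximate: r ≈ 22.640% − 7.890% = 14.7500%
Exact: (1 + 0.2264)/(1 + 0.0789) − 1 = 13.6713%
Error = 14.7500% − 13.6713% = 1.0787% → 108 basis points.

108 basis points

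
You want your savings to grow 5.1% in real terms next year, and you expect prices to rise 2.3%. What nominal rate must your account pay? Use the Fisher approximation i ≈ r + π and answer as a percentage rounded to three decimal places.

7.400%

i ≈ r + π = 5.1% + 2.3% = 7.400%.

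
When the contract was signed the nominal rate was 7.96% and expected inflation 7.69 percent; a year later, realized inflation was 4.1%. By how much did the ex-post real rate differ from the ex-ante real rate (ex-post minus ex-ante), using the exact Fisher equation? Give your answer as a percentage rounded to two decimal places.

3.46%

Ex-ante: (1 + 0.0796)/(1 + 0.0769) − 1 = 0.2507%
Ex-post: (1 + 0.0796)/(1 + 0.0410) − 1 = 3.7080%
Difference (ex-post − ex-ante) = 3.4573% → 3.46%.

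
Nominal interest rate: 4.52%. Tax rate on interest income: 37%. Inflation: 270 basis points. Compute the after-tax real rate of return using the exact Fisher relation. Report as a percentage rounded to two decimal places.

After-tax nominal return = 4.52% × (1 − 0.37) = 2.8476%.
1 + r = 1.028476 / 1.02700 = 1.001437
After-tax real rate = 1.001437 − 1 → 0.14%.

0.14%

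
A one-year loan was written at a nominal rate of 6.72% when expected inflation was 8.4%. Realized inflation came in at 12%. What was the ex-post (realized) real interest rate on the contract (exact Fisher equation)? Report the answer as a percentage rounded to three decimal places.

-4.714%

Ex-post: (1 + 0.0672)/(1 + 0.1200) − 1 = -4.7143%
So the realized real rate is -4.714%.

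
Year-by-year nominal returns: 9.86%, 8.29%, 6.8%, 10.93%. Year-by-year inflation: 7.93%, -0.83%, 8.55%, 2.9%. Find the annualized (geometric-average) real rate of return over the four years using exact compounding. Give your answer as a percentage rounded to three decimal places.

Nominal growth factor = 1.0986 × 1.0829 × 1.0680 × 1.1093 = 1.40944526
Price-level growth factor = 1.0793 × 0.9917 × 1.0855 × 1.0290 = 1.19554986
Real growth factor = 1.40944526 / 1.19554986 = 1.17890965
Annualized real rate = 1.17890965^(1/4) − 1 = 4.2006% → 4.201%.

4.201%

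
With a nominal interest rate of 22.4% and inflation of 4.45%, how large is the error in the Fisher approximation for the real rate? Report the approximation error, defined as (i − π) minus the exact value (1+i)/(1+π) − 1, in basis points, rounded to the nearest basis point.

76 basis points

Approximate: r ≈ 22.400% − 4.450% = 17.9500%
Exact: (1 + 0.2240)/(1 + 0.0445) − 1 = 17.1853%
Error = 17.9500% − 17.1853% = 0.7647% → 76 basis points.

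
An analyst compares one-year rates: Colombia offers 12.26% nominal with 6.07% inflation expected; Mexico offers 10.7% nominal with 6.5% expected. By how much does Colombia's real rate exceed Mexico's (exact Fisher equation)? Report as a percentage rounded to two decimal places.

Colombia: (1 + 0.1226)/(1 + 0.0607) − 1 = 5.8358%
Mexico: (1 + 0.1070)/(1 + 0.0650) − 1 = 3.9437%
Differential = 5.8358% − 3.9437% = 1.8921% → 1.89%.

1.89%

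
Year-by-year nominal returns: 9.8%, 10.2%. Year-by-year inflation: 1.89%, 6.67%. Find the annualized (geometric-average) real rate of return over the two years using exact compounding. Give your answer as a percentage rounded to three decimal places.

5.513%

Nominal growth factor = 1.0980 × 1.1020 = 1.20999600
Price-level growth factor = 1.0189 × 1.0667 = 1.08686063
Real growth factor = 1.20999600 / 1.08686063 = 1.11329454
Annualized real rate = 1.11329454^(1/2) − 1 = 5.5128% → 5.513%.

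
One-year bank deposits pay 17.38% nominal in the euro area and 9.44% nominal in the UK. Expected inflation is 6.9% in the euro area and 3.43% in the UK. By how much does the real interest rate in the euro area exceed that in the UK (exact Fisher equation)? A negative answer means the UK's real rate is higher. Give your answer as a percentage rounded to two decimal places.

The euro area: (1 + 0.1738)/(1 + 0.0690) − 1 = 9.8036%
The UK: (1 + 0.0944)/(1 + 0.0343) − 1 = 5.8107%
Differential = 9.8036% − 5.8107% = 3.9929% → 3.99%.

3.99%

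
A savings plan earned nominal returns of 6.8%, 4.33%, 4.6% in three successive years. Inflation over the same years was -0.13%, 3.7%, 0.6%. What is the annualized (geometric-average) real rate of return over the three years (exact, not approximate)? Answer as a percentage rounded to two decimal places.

3.81%

Compound the nominal returns: 1.0680 × 1.0433 × 1.0460 = 1.16549964.
Compound inflation: 0.9987 × 1.0370 × 1.0060 = 1.04186581.
Deflate: 1.16549964 / 1.04186581 = 1.11866579.
Annualized real rate = 1.11866579^(1/3) − 1 = 3.8086% → 3.81%.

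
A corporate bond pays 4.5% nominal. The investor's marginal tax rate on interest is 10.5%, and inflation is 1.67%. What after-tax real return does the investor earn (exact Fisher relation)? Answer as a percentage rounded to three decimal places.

After-tax nominal return = 4.5% × (1 − 0.105) = 4.0275%.
1 + r = 1.040275 / 1.01670 = 1.023188
After-tax real rate = 1.023188 − 1 → 2.319%.

2.319%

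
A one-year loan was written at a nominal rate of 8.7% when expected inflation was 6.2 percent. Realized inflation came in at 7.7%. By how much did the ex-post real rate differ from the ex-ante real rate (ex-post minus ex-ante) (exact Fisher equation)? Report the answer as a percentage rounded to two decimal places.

-1.43%

Ex-ante: (1 + 0.0870)/(1 + 0.0620) − 1 = 2.3540%
Ex-post: (1 + 0.0870)/(1 + 0.0770) − 1 = 0.9285%
Difference (ex-post − ex-ante) = -1.4255% → -1.43%.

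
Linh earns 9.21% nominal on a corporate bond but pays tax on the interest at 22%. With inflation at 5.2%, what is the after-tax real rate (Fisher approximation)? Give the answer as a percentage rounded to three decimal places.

After-tax nominal return = 9.21% × (1 − 0.22) = 7.1838%.
r ≈ 7.1838% − 5.2% → 1.984%.

1.984%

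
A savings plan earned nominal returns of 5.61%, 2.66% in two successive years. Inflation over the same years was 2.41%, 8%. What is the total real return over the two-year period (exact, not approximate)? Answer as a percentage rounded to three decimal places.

-1.974%

Nominal growth factor = 1.0561 × 1.0266 = 1.084192
Price-level growth factor = 1.0241 × 1.0800 = 1.106028
Real growth factor = 1.084192 / 1.106028 = 0.980258
Total real return = 0.980258 − 1 → -1.974%.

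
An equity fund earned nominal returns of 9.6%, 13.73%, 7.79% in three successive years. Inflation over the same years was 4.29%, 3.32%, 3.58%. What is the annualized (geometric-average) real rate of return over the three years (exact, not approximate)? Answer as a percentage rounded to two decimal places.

Nominal growth factor = 1.0960 × 1.1373 × 1.0779 = 1.34358165
Price-level growth factor = 1.0429 × 1.0332 × 1.0358 = 1.11609965
Real growth factor = 1.34358165 / 1.11609965 = 1.20381872
Annualized real rate = 1.20381872^(1/3) − 1 = 6.3785% → 6.38%.

6.38%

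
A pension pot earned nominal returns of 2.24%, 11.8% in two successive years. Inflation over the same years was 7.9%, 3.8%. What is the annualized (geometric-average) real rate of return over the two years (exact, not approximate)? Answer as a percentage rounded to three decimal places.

1.023%

Nominal growth factor = 1.0224 × 1.1180 = 1.14304320
Price-level growth factor = 1.0790 × 1.0380 = 1.12000200
Real growth factor = 1.14304320 / 1.12000200 = 1.02057246
Annualized real rate = 1.02057246^(1/2) − 1 = 1.0234% → 1.023%.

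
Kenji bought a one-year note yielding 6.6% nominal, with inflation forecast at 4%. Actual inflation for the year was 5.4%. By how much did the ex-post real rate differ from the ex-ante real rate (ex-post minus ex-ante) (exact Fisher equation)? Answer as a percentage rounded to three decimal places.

-1.361%

Ex-ante: (1 + 0.0660)/(1 + 0.0400) − 1 = 2.50000%
Ex-post: (1 + 0.0660)/(1 + 0.0540) − 1 = 1.13852%
Difference (ex-post − ex-ante) = -1.36148% → -1.361%.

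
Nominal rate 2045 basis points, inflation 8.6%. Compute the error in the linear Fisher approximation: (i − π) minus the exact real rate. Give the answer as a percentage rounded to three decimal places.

Approximate: r ≈ 20.450% − 8.600% = 11.8500%
Exact: (1 + 0.2045)/(1 + 0.0860) − 1 = 10.9116%
Error = 11.8500% − 10.9116% = 0.9384% → 0.938%.

0.938%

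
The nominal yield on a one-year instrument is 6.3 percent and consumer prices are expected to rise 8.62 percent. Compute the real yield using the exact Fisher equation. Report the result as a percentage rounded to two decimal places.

-2.14%

By the Fisher identity, 1 + r = (1 + i)/(1 + π).
1 + r = 1.06300 / 1.08620 = 0.978641
r = 0.978641 − 1 = -2.1359%, i.e. -2.14%.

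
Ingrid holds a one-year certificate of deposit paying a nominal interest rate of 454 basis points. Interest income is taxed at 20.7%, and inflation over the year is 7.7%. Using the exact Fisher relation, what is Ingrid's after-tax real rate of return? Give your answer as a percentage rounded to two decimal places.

-3.81%

After-tax nominal return = 4.54% × (1 − 0.207) = 3.60022%.
1 + r = 1.0360022 / 1.07700 = 0.961933
After-tax real rate = 0.961933 − 1 → -3.81%.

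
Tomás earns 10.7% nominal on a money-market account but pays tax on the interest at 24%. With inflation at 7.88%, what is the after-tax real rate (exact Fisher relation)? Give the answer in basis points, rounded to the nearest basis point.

After-tax nominal return = 10.7% × (1 − 0.24) = 8.1320%.
1 + r = 1.08132 / 1.07880 = 1.002336
After-tax real rate = 1.002336 − 1 → 23 basis points.

23 basis points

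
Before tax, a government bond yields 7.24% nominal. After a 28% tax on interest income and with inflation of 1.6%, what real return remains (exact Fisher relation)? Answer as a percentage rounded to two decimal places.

3.56%

After-tax nominal return = 7.24% × (1 − 0.28) = 5.2128%.
1 + r = 1.052128 / 1.01600 = 1.035559
After-tax real rate = 1.035559 − 1 → 3.56%.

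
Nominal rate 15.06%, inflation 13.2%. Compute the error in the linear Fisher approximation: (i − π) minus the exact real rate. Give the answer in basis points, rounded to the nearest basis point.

22 basis points

Approximate: r ≈ 15.060% − 13.200% = 1.8600%
Exact: (1 + 0.1506)/(1 + 0.1320) − 1 = 1.6431%
Error = 1.8600% − 1.6431% = 0.2169% → 22 basis points.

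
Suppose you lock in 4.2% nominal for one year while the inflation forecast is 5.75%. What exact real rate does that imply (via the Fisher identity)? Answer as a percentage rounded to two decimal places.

-1.47%

By the Fisher identity, 1 + r = (1 + i)/(1 + π).
1 + r = 1.04200 / 1.05750 = 0.985343
r = 0.985343 − 1 = -1.4657%, i.e. -1.47%.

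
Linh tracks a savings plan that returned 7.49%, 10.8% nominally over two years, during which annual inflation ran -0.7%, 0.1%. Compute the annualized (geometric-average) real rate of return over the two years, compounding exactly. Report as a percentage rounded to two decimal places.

Nominal growth factor = 1.0749 × 1.1080 = 1.19098920
Price-level growth factor = 0.9930 × 1.0010 = 0.99399300
Real growth factor = 1.19098920 / 0.99399300 = 1.19818671
Annualized real rate = 1.19818671^(1/2) − 1 = 9.4617% → 9.46%.

9.46%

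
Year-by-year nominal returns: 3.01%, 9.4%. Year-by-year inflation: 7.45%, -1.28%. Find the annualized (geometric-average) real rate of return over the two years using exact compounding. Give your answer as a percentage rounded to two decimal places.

Compound the nominal returns: 1.0301 × 1.0940 = 1.12692940.
Compound inflation: 1.0745 × 0.9872 = 1.06074640.
Deflate: 1.12692940 / 1.06074640 = 1.06239286.
Annualized real rate = 1.06239286^(1/2) − 1 = 3.0724% → 3.07%.

3.07%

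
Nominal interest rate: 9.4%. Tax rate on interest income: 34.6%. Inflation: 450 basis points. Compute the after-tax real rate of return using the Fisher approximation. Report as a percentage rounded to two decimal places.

After-tax nominal return = 9.4% × (1 − 0.346) = 6.1476%.
r ≈ 6.1476% − 4.5% → 1.65%.

1.65%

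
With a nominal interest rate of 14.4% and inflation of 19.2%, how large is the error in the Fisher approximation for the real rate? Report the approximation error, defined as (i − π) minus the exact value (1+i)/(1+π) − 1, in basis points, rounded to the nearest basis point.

Approximate: r ≈ 14.400% − 19.200% = -4.8000%
Exact: (1 + 0.1440)/(1 + 0.1920) − 1 = -4.0268%
Error = -4.8000% − (-4.0268%) = -0.7732% → -77 basis points.

-77 basis points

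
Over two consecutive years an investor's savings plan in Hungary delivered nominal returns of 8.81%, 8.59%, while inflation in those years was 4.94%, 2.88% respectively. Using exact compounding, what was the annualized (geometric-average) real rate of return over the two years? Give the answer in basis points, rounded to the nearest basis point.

461 basis points

Nominal growth factor = 1.0881 × 1.0859 = 1.18156779
Price-level growth factor = 1.0494 × 1.0288 = 1.07962272
Real growth factor = 1.18156779 / 1.07962272 = 1.09442657
Annualized real rate = 1.09442657^(1/2) − 1 = 4.6148% → 461 basis points.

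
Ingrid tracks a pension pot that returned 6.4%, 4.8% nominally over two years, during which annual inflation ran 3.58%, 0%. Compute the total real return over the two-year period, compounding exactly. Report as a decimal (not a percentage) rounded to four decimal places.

0.0765

Compound the nominal returns: 1.0640 × 1.0480 = 1.115072.
Compound inflation: 1.0358 × 1.0000 = 1.035800.
Deflate: 1.115072 / 1.035800 = 1.076532.
Total real return = 1.076532 − 1 → 0.0765.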